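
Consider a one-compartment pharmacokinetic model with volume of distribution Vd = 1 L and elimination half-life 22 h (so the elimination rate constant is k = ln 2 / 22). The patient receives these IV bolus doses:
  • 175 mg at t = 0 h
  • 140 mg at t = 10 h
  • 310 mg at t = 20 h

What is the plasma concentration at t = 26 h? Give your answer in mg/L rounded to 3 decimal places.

418.309 mg/L

k = ln 2 / 22 = 0.03151 per h
Dose 1 (175 mg at t=0 h): 175·exp(−0.03151·26) = 77.139 mg/L
Dose 2 (140 mg at t=10 h): 140·exp(−0.03151·16) = 84.566 mg/L
Dose 3 (310 mg at t=20 h): 310·exp(−0.03151·6) = 256.604 mg/L
C(26) = 77.139 + 84.566 + 256.604 = 418.309 mg/L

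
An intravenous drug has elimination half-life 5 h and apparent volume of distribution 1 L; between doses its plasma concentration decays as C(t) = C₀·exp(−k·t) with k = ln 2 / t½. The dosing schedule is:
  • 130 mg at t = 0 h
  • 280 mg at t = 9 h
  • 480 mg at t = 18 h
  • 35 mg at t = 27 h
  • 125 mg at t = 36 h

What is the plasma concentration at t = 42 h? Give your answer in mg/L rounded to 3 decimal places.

79.286 mg/L

k = ln 2 / 5 = 0.13863 per h
Dose 1 (130 mg at t=0 h): 130·exp(−0.13863·42) = 0.385 mg/L
Dose 2 (280 mg at t=9 h): 280·exp(−0.13863·33) = 2.886 mg/L
Dose 3 (480 mg at t=18 h): 480·exp(−0.13863·24) = 17.230 mg/L
Dose 4 (35 mg at t=27 h): 35·exp(−0.13863·15) = 4.375 mg/L
Dose 5 (125 mg at t=36 h): 125·exp(−0.13863·6) = 54.409 mg/L
C(42) = 0.385 + 2.886 + 17.230 + 4.375 + 54.409 = 79.286 mg/L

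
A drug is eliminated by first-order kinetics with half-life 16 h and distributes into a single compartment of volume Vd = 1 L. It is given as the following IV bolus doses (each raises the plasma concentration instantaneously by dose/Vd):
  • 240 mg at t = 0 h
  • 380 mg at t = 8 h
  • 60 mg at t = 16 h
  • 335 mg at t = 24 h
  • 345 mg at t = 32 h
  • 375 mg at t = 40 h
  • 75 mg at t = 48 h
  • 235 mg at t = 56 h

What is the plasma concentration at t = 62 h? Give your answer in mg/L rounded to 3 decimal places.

k = ln 2 / 16 = 0.04332 per h
Dose 1 (240 mg at t=0 h): 240·exp(−0.04332·62) = 16.358 mg/L
Dose 2 (380 mg at t=8 h): 380·exp(−0.04332·54) = 36.628 mg/L
Dose 3 (60 mg at t=16 h): 60·exp(−0.04332·46) = 8.179 mg/L
Dose 4 (335 mg at t=24 h): 335·exp(−0.04332·38) = 64.580 mg/L
Dose 5 (345 mg at t=32 h): 345·exp(−0.04332·30) = 94.056 mg/L
Dose 6 (375 mg at t=40 h): 375·exp(−0.04332·22) = 144.582 mg/L
Dose 7 (75 mg at t=48 h): 75·exp(−0.04332·14) = 40.894 mg/L
Dose 8 (235 mg at t=56 h): 235·exp(−0.04332·6) = 181.210 mg/L
C(62) = 16.358 + 36.628 + 8.179 + 64.580 + 94.056 + 144.582 + 40.894 + 181.210 = 586.486 mg/L

586.486 mg/L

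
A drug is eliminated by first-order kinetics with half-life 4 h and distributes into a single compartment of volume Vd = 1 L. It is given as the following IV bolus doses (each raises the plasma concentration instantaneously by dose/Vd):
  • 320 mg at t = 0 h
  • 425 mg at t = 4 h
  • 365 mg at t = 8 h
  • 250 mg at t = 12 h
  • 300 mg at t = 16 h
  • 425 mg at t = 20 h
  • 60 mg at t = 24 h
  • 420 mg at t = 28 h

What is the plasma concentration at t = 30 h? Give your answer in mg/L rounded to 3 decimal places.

k = ln 2 / 4 = 0.17329 per h
Dose 1 (320 mg at t=0 h): 320·exp(−0.17329·30) = 1.768 mg/L
Dose 2 (425 mg at t=4 h): 425·exp(−0.17329·26) = 4.696 mg/L
Dose 3 (365 mg at t=8 h): 365·exp(−0.17329·22) = 8.065 mg/L
Dose 4 (250 mg at t=12 h): 250·exp(−0.17329·18) = 11.049 mg/L
Dose 5 (300 mg at t=16 h): 300·exp(−0.17329·14) = 26.517 mg/L
Dose 6 (425 mg at t=20 h): 425·exp(−0.17329·10) = 75.130 mg/L
Dose 7 (60 mg at t=24 h): 60·exp(−0.17329·6) = 21.213 mg/L
Dose 8 (420 mg at t=28 h): 420·exp(−0.17329·2) = 296.985 mg/L
C(30) = 1.768 + 4.696 + 8.065 + 11.049 + 26.517 + 75.130 + 21.213 + 296.985 = 445.422 mg/L

445.422 mg/L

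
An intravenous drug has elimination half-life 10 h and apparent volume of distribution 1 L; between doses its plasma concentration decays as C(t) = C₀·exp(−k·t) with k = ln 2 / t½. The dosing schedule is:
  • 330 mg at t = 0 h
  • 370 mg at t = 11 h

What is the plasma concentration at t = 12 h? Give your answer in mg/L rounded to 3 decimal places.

488.863 mg/L

k = ln 2 / 10 = 0.06931 per h
Dose 1 (330 mg at t=0 h): 330·exp(−0.06931·12) = 143.641 mg/L
Dose 2 (370 mg at t=11 h): 370·exp(−0.06931·1) = 345.222 mg/L
C(12) = 143.641 + 345.222 = 488.863 mg/L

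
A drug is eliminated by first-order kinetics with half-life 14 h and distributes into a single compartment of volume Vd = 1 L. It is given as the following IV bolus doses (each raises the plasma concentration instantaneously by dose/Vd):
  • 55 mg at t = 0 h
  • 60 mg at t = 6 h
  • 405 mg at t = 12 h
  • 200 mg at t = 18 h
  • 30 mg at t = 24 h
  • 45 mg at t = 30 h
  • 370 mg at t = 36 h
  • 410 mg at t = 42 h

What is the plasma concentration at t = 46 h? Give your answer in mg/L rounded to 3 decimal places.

k = ln 2 / 14 = 0.04951 per h
Dose 1 (55 mg at t=0 h): 55·exp(−0.04951·46) = 5.640 mg/L
Dose 2 (60 mg at t=6 h): 60·exp(−0.04951·40) = 8.281 mg/L
Dose 3 (405 mg at t=12 h): 405·exp(−0.04951·34) = 75.228 mg/L
Dose 4 (200 mg at t=18 h): 200·exp(−0.04951·28) = 50.000 mg/L
Dose 5 (30 mg at t=24 h): 30·exp(−0.04951·22) = 10.094 mg/L
Dose 6 (45 mg at t=30 h): 45·exp(−0.04951·16) = 20.379 mg/L
Dose 7 (370 mg at t=36 h): 370·exp(−0.04951·10) = 225.518 mg/L
Dose 8 (410 mg at t=42 h): 410·exp(−0.04951·4) = 336.337 mg/L
C(46) = 5.640 + 8.281 + 75.228 + 50.000 + 10.094 + 20.379 + 225.518 + 336.337 = 731.477 mg/L

731.477 mg/L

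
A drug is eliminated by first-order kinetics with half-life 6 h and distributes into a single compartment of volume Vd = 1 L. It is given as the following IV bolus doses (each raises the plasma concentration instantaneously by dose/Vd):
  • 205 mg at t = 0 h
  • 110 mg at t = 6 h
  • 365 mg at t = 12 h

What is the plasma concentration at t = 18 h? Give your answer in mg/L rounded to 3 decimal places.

k = ln 2 / 6 = 0.11552 per h
Dose 1 (205 mg at t=0 h): 205·exp(−0.11552·18) = 25.625 mg/L
Dose 2 (110 mg at t=6 h): 110·exp(−0.11552·12) = 27.500 mg/L
Dose 3 (365 mg at t=12 h): 365·exp(−0.11552·6) = 182.500 mg/L
C(18) = 25.625 + 27.500 + 182.500 = 235.625 mg/L

235.625 mg/L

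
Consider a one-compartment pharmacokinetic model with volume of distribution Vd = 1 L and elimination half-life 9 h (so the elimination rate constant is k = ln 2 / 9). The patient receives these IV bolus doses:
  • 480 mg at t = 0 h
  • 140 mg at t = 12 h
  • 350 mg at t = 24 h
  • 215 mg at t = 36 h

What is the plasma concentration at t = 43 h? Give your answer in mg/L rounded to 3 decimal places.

236.774 mg/L

k = ln 2 / 9 = 0.07702 per h
Dose 1 (480 mg at t=0 h): 480·exp(−0.07702·43) = 17.498 mg/L
Dose 2 (140 mg at t=12 h): 140·exp(−0.07702·31) = 12.860 mg/L
Dose 3 (350 mg at t=24 h): 350·exp(−0.07702·19) = 81.014 mg/L
Dose 4 (215 mg at t=36 h): 215·exp(−0.07702·7) = 125.402 mg/L
C(43) = 17.498 + 12.860 + 81.014 + 125.402 = 236.774 mg/L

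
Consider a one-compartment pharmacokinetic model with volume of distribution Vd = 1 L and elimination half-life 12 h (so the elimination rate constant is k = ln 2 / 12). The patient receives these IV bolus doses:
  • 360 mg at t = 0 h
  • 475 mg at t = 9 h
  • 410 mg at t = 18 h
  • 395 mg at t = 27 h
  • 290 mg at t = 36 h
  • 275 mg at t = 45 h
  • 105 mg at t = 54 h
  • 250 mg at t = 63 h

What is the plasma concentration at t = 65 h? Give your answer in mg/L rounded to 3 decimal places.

k = ln 2 / 12 = 0.05776 per h
Dose 1 (360 mg at t=0 h): 360·exp(−0.05776·65) = 8.428 mg/L
Dose 2 (475 mg at t=9 h): 475·exp(−0.05776·56) = 18.702 mg/L
Dose 3 (410 mg at t=18 h): 410·exp(−0.05776·47) = 27.149 mg/L
Dose 4 (395 mg at t=27 h): 395·exp(−0.05776·38) = 43.988 mg/L
Dose 5 (290 mg at t=36 h): 290·exp(−0.05776·29) = 54.314 mg/L
Dose 6 (275 mg at t=45 h): 275·exp(−0.05776·20) = 86.620 mg/L
Dose 7 (105 mg at t=54 h): 105·exp(−0.05776·11) = 55.622 mg/L
Dose 8 (250 mg at t=63 h): 250·exp(−0.05776·2) = 222.725 mg/L
C(65) = 8.428 + 18.702 + 27.149 + 43.988 + 54.314 + 86.620 + 55.622 + 222.725 = 517.546 mg/L

517.546 mg/L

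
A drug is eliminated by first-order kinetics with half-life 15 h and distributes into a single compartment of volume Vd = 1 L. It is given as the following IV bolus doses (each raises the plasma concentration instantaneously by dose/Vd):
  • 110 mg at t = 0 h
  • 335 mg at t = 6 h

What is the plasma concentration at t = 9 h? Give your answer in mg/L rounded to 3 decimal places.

k = ln 2 / 15 = 0.04621 per h
Dose 1 (110 mg at t=0 h): 110·exp(−0.04621·9) = 72.573 mg/L
Dose 2 (335 mg at t=6 h): 335·exp(−0.04621·3) = 291.634 mg/L
C(9) = 72.573 + 291.634 = 364.207 mg/L

364.207 mg/L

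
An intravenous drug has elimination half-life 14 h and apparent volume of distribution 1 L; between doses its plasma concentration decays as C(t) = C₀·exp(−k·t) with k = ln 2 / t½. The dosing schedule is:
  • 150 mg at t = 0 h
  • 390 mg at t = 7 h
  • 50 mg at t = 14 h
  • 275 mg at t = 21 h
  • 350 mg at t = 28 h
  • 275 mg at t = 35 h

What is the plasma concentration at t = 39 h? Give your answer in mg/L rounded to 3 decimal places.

k = ln 2 / 14 = 0.04951 per h
Dose 1 (150 mg at t=0 h): 150·exp(−0.04951·39) = 21.752 mg/L
Dose 2 (390 mg at t=7 h): 390·exp(−0.04951·32) = 79.983 mg/L
Dose 3 (50 mg at t=14 h): 50·exp(−0.04951·25) = 14.502 mg/L
Dose 4 (275 mg at t=21 h): 275·exp(−0.04951·18) = 112.796 mg/L
Dose 5 (350 mg at t=28 h): 350·exp(−0.04951·11) = 203.023 mg/L
Dose 6 (275 mg at t=35 h): 275·exp(−0.04951·4) = 225.592 mg/L
C(39) = 21.752 + 79.983 + 14.502 + 112.796 + 203.023 + 225.592 = 657.648 mg/L

657.648 mg/L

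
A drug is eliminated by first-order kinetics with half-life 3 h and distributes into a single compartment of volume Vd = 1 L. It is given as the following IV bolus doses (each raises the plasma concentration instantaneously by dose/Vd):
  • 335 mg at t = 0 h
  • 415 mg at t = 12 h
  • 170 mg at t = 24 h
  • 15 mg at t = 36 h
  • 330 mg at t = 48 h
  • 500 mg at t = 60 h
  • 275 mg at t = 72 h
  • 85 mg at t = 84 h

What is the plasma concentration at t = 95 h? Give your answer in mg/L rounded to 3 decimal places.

k = ln 2 / 3 = 0.23105 per h
Dose 1 (335 mg at t=0 h): 335·exp(−0.23105·95) = 0.000 mg/L
Dose 2 (415 mg at t=12 h): 415·exp(−0.23105·83) = 0.000 mg/L
Dose 3 (170 mg at t=24 h): 170·exp(−0.23105·71) = 0.000 mg/L
Dose 4 (15 mg at t=36 h): 15·exp(−0.23105·59) = 0.000 mg/L
Dose 5 (330 mg at t=48 h): 330·exp(−0.23105·47) = 0.006 mg/L
Dose 6 (500 mg at t=60 h): 500·exp(−0.23105·35) = 0.154 mg/L
Dose 7 (275 mg at t=72 h): 275·exp(−0.23105·23) = 1.353 mg/L
Dose 8 (85 mg at t=84 h): 85·exp(−0.23105·11) = 6.693 mg/L
C(95) = 0.000 + 0.000 + 0.000 + 0.000 + 0.006 + 0.154 + 1.353 + 6.693 = 8.207 mg/L

8.207 mg/L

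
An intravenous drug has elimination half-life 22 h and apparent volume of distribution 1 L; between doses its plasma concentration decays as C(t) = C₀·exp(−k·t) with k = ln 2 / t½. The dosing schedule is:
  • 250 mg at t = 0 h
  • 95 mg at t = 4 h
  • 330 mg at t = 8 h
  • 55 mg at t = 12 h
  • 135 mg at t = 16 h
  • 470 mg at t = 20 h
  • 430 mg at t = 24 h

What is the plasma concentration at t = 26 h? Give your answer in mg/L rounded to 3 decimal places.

k = ln 2 / 22 = 0.03151 per h
Dose 1 (250 mg at t=0 h): 250·exp(−0.03151·26) = 110.199 mg/L
Dose 2 (95 mg at t=4 h): 95·exp(−0.03151·22) = 47.500 mg/L
Dose 3 (330 mg at t=8 h): 330·exp(−0.03151·18) = 187.162 mg/L
Dose 4 (55 mg at t=12 h): 55·exp(−0.03151·14) = 35.383 mg/L
Dose 5 (135 mg at t=16 h): 135·exp(−0.03151·10) = 98.515 mg/L
Dose 6 (470 mg at t=20 h): 470·exp(−0.03151·6) = 389.044 mg/L
Dose 7 (430 mg at t=24 h): 430·exp(−0.03151·2) = 403.740 mg/L
C(26) = 110.199 + 47.500 + 187.162 + 35.383 + 98.515 + 389.044 + 403.740 = 1271.543 mg/L

1271.543 mg/L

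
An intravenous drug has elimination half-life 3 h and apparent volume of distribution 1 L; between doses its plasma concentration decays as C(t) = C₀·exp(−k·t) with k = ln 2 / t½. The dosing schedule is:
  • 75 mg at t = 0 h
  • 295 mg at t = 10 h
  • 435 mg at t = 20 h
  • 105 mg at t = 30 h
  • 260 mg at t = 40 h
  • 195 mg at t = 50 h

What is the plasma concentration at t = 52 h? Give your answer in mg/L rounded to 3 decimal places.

k = ln 2 / 3 = 0.23105 per h
Dose 1 (75 mg at t=0 h): 75·exp(−0.23105·52) = 0.000 mg/L
Dose 2 (295 mg at t=10 h): 295·exp(−0.23105·42) = 0.018 mg/L
Dose 3 (435 mg at t=20 h): 435·exp(−0.23105·32) = 0.268 mg/L
Dose 4 (105 mg at t=30 h): 105·exp(−0.23105·22) = 0.651 mg/L
Dose 5 (260 mg at t=40 h): 260·exp(−0.23105·12) = 16.250 mg/L
Dose 6 (195 mg at t=50 h): 195·exp(−0.23105·2) = 122.842 mg/L
C(52) = 0.000 + 0.018 + 0.268 + 0.651 + 16.250 + 122.842 = 140.029 mg/L

140.029 mg/L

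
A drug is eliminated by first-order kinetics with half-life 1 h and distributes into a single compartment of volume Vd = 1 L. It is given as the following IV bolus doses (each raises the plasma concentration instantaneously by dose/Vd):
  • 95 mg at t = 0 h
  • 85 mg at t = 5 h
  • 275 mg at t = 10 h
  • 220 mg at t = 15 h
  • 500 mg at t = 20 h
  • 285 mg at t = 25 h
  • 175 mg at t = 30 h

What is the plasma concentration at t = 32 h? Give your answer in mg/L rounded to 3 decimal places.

46.100 mg/L

k = ln 2 / 1 = 0.69315 per h
Dose 1 (95 mg at t=0 h): 95·exp(−0.69315·32) = 0.000 mg/L
Dose 2 (85 mg at t=5 h): 85·exp(−0.69315·27) = 0.000 mg/L
Dose 3 (275 mg at t=10 h): 275·exp(−0.69315·22) = 0.000 mg/L
Dose 4 (220 mg at t=15 h): 220·exp(−0.69315·17) = 0.002 mg/L
Dose 5 (500 mg at t=20 h): 500·exp(−0.69315·12) = 0.122 mg/L
Dose 6 (285 mg at t=25 h): 285·exp(−0.69315·7) = 2.227 mg/L
Dose 7 (175 mg at t=30 h): 175·exp(−0.69315·2) = 43.750 mg/L
C(32) = 0.000 + 0.000 + 0.000 + 0.002 + 0.122 + 2.227 + 43.750 = 46.100 mg/L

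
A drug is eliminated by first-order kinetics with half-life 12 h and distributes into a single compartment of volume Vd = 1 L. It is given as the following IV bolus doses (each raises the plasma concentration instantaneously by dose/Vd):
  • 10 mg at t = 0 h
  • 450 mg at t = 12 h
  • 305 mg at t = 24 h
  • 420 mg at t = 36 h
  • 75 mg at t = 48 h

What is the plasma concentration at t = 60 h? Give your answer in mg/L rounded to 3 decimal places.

209.062 mg/L

k = ln 2 / 12 = 0.05776 per h
Dose 1 (10 mg at t=0 h): 10·exp(−0.05776·60) = 0.313 mg/L
Dose 2 (450 mg at t=12 h): 450·exp(−0.05776·48) = 28.125 mg/L
Dose 3 (305 mg at t=24 h): 305·exp(−0.05776·36) = 38.125 mg/L
Dose 4 (420 mg at t=36 h): 420·exp(−0.05776·24) = 105.000 mg/L
Dose 5 (75 mg at t=48 h): 75·exp(−0.05776·12) = 37.500 mg/L
C(60) = 0.313 + 28.125 + 38.125 + 105.000 + 37.500 = 209.062 mg/L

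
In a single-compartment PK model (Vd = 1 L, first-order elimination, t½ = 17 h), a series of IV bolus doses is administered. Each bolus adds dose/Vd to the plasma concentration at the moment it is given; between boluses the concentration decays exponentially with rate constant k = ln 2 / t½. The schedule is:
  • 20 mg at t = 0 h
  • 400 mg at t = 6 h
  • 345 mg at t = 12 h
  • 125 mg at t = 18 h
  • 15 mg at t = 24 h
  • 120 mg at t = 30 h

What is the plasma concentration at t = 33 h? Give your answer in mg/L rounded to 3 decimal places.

469.167 mg/L

k = ln 2 / 17 = 0.04077 per h
Dose 1 (20 mg at t=0 h): 20·exp(−0.04077·33) = 5.208 mg/L
Dose 2 (400 mg at t=6 h): 400·exp(−0.04077·27) = 133.031 mg/L
Dose 3 (345 mg at t=12 h): 345·exp(−0.04077·21) = 146.541 mg/L
Dose 4 (125 mg at t=18 h): 125·exp(−0.04077·15) = 67.810 mg/L
Dose 5 (15 mg at t=24 h): 15·exp(−0.04077·9) = 10.393 mg/L
Dose 6 (120 mg at t=30 h): 120·exp(−0.04077·3) = 106.184 mg/L
C(33) = 5.208 + 133.031 + 146.541 + 67.810 + 10.393 + 106.184 = 469.167 mg/L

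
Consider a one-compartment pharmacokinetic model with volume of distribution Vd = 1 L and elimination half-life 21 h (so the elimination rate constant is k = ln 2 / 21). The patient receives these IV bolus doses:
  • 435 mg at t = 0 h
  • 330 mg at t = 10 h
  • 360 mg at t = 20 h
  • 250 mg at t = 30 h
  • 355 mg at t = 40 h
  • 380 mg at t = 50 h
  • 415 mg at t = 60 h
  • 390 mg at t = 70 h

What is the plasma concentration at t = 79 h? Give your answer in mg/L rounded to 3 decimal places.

922.186 mg/L

k = ln 2 / 21 = 0.03301 per h
Dose 1 (435 mg at t=0 h): 435·exp(−0.03301·79) = 32.066 mg/L
Dose 2 (330 mg at t=10 h): 330·exp(−0.03301·69) = 33.839 mg/L
Dose 3 (360 mg at t=20 h): 360·exp(−0.03301·59) = 51.351 mg/L
Dose 4 (250 mg at t=30 h): 250·exp(−0.03301·49) = 49.606 mg/L
Dose 5 (355 mg at t=40 h): 355·exp(−0.03301·39) = 97.988 mg/L
Dose 6 (380 mg at t=50 h): 380·exp(−0.03301·29) = 145.907 mg/L
Dose 7 (415 mg at t=60 h): 415·exp(−0.03301·19) = 221.660 mg/L
Dose 8 (390 mg at t=70 h): 390·exp(−0.03301·9) = 289.769 mg/L
C(79) = 32.066 + 33.839 + 51.351 + 49.606 + 97.988 + 145.907 + 221.660 + 289.769 = 922.186 mg/L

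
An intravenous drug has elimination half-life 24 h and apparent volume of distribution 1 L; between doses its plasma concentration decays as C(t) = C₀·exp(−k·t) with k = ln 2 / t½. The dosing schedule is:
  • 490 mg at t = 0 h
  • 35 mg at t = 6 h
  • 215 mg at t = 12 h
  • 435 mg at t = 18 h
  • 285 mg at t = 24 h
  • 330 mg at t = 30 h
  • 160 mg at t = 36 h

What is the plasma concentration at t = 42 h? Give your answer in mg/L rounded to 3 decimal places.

k = ln 2 / 24 = 0.02888 per h
Dose 1 (490 mg at t=0 h): 490·exp(−0.02888·42) = 145.678 mg/L
Dose 2 (35 mg at t=6 h): 35·exp(−0.02888·36) = 12.374 mg/L
Dose 3 (215 mg at t=12 h): 215·exp(−0.02888·30) = 90.396 mg/L
Dose 4 (435 mg at t=18 h): 435·exp(−0.02888·24) = 217.500 mg/L
Dose 5 (285 mg at t=24 h): 285·exp(−0.02888·18) = 169.462 mg/L
Dose 6 (330 mg at t=30 h): 330·exp(−0.02888·12) = 233.345 mg/L
Dose 7 (160 mg at t=36 h): 160·exp(−0.02888·6) = 134.543 mg/L
C(42) = 145.678 + 12.374 + 90.396 + 217.500 + 169.462 + 233.345 + 134.543 = 1003.299 mg/L

1003.299 mg/L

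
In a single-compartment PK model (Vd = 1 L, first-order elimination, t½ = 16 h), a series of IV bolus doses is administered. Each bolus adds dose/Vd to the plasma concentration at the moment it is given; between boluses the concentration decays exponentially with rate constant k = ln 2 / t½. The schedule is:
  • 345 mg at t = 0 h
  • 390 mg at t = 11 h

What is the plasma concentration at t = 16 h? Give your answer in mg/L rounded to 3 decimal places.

486.546 mg/L

k = ln 2 / 16 = 0.04332 per h
Dose 1 (345 mg at t=0 h): 345·exp(−0.04332·16) = 172.500 mg/L
Dose 2 (390 mg at t=11 h): 390·exp(−0.04332·5) = 314.046 mg/L
C(16) = 172.500 + 314.046 = 486.546 mg/L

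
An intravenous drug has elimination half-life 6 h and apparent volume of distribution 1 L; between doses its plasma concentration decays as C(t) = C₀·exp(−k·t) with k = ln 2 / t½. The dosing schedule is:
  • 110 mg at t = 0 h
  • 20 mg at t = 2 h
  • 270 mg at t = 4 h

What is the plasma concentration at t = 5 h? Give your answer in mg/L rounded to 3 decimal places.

k = ln 2 / 6 = 0.11552 per h
Dose 1 (110 mg at t=0 h): 110·exp(−0.11552·5) = 61.735 mg/L
Dose 2 (20 mg at t=2 h): 20·exp(−0.11552·3) = 14.142 mg/L
Dose 3 (270 mg at t=4 h): 270·exp(−0.11552·1) = 240.543 mg/L
C(5) = 61.735 + 14.142 + 240.543 = 316.420 mg/L

316.420 mg/L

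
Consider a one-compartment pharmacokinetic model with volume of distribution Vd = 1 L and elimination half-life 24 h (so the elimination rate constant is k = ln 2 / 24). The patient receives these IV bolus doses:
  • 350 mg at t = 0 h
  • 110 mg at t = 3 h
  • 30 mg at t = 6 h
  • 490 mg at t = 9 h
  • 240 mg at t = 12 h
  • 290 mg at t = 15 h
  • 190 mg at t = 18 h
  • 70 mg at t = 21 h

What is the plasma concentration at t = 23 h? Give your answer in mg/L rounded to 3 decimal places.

k = ln 2 / 24 = 0.02888 per h
Dose 1 (350 mg at t=0 h): 350·exp(−0.02888·23) = 180.128 mg/L
Dose 2 (110 mg at t=3 h): 110·exp(−0.02888·20) = 61.735 mg/L
Dose 3 (30 mg at t=6 h): 30·exp(−0.02888·17) = 18.361 mg/L
Dose 4 (490 mg at t=9 h): 490·exp(−0.02888·14) = 327.036 mg/L
Dose 5 (240 mg at t=12 h): 240·exp(−0.02888·11) = 174.678 mg/L
Dose 6 (290 mg at t=15 h): 290·exp(−0.02888·8) = 230.173 mg/L
Dose 7 (190 mg at t=18 h): 190·exp(−0.02888·5) = 164.452 mg/L
Dose 8 (70 mg at t=21 h): 70·exp(−0.02888·2) = 66.071 mg/L
C(23) = 180.128 + 61.735 + 18.361 + 327.036 + 174.678 + 230.173 + 164.452 + 66.071 = 1222.635 mg/L

1222.635 mg/L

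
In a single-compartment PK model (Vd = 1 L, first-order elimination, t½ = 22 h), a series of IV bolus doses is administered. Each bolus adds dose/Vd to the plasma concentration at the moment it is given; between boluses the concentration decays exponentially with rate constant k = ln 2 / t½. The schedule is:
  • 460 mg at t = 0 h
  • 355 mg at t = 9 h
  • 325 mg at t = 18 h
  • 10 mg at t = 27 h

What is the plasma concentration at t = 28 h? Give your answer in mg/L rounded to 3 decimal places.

632.334 mg/L

k = ln 2 / 22 = 0.03151 per h
Dose 1 (460 mg at t=0 h): 460·exp(−0.03151·28) = 190.383 mg/L
Dose 2 (355 mg at t=9 h): 355·exp(−0.03151·19) = 195.096 mg/L
Dose 3 (325 mg at t=18 h): 325·exp(−0.03151·10) = 237.166 mg/L
Dose 4 (10 mg at t=27 h): 10·exp(−0.03151·1) = 9.690 mg/L
C(28) = 190.383 + 195.096 + 237.166 + 9.690 = 632.334 mg/L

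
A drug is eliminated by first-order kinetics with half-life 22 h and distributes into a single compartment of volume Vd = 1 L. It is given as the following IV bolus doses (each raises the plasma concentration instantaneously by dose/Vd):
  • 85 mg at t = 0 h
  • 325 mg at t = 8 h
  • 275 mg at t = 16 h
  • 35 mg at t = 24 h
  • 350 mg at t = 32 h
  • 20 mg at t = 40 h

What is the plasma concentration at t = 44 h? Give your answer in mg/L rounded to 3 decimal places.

k = ln 2 / 22 = 0.03151 per h
Dose 1 (85 mg at t=0 h): 85·exp(−0.03151·44) = 21.250 mg/L
Dose 2 (325 mg at t=8 h): 325·exp(−0.03151·36) = 104.542 mg/L
Dose 3 (275 mg at t=16 h): 275·exp(−0.03151·28) = 113.816 mg/L
Dose 4 (35 mg at t=24 h): 35·exp(−0.03151·20) = 18.638 mg/L
Dose 5 (350 mg at t=32 h): 350·exp(−0.03151·12) = 239.811 mg/L
Dose 6 (20 mg at t=40 h): 20·exp(−0.03151·4) = 17.632 mg/L
C(44) = 21.250 + 104.542 + 113.816 + 18.638 + 239.811 + 17.632 = 515.689 mg/L

515.689 mg/L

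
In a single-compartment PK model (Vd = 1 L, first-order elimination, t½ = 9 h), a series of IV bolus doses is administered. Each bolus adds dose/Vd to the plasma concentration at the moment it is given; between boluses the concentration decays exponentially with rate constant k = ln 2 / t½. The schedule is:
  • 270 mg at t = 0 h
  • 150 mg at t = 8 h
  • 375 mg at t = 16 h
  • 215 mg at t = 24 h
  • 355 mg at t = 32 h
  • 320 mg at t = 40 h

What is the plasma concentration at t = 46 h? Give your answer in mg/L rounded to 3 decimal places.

k = ln 2 / 9 = 0.07702 per h
Dose 1 (270 mg at t=0 h): 270·exp(−0.07702·46) = 7.812 mg/L
Dose 2 (150 mg at t=8 h): 150·exp(−0.07702·38) = 8.037 mg/L
Dose 3 (375 mg at t=16 h): 375·exp(−0.07702·30) = 37.205 mg/L
Dose 4 (215 mg at t=24 h): 215·exp(−0.07702·22) = 39.499 mg/L
Dose 5 (355 mg at t=32 h): 355·exp(−0.07702·14) = 120.770 mg/L
Dose 6 (320 mg at t=40 h): 320·exp(−0.07702·6) = 201.587 mg/L
C(46) = 7.812 + 8.037 + 37.205 + 39.499 + 120.770 + 201.587 = 414.910 mg/L

414.910 mg/L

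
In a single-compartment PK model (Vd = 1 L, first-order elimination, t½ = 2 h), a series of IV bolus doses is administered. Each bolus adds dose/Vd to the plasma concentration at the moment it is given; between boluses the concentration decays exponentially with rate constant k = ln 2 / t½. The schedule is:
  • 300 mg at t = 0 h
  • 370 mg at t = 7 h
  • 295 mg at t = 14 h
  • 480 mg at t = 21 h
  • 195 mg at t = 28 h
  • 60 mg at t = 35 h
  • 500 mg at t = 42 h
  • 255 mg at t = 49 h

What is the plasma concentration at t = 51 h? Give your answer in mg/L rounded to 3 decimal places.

k = ln 2 / 2 = 0.34657 per h
Dose 1 (300 mg at t=0 h): 300·exp(−0.34657·51) = 0.000 mg/L
Dose 2 (370 mg at t=7 h): 370·exp(−0.34657·44) = 0.000 mg/L
Dose 3 (295 mg at t=14 h): 295·exp(−0.34657·37) = 0.001 mg/L
Dose 4 (480 mg at t=21 h): 480·exp(−0.34657·30) = 0.015 mg/L
Dose 5 (195 mg at t=28 h): 195·exp(−0.34657·23) = 0.067 mg/L
Dose 6 (60 mg at t=35 h): 60·exp(−0.34657·16) = 0.234 mg/L
Dose 7 (500 mg at t=42 h): 500·exp(−0.34657·9) = 22.097 mg/L
Dose 8 (255 mg at t=49 h): 255·exp(−0.34657·2) = 127.500 mg/L
C(51) = 0.000 + 0.000 + 0.001 + 0.015 + 0.067 + 0.234 + 22.097 + 127.500 = 149.914 mg/L

149.914 mg/L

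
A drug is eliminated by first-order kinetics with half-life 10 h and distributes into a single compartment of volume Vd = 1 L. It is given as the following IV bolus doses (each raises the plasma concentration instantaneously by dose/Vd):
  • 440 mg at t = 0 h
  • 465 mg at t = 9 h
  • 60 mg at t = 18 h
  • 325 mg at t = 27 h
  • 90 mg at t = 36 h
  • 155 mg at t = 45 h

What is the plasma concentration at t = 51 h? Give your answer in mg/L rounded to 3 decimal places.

k = ln 2 / 10 = 0.06931 per h
Dose 1 (440 mg at t=0 h): 440·exp(−0.06931·51) = 12.829 mg/L
Dose 2 (465 mg at t=9 h): 465·exp(−0.06931·42) = 25.300 mg/L
Dose 3 (60 mg at t=18 h): 60·exp(−0.06931·33) = 6.092 mg/L
Dose 4 (325 mg at t=27 h): 325·exp(−0.06931·24) = 61.576 mg/L
Dose 5 (90 mg at t=36 h): 90·exp(−0.06931·15) = 31.820 mg/L
Dose 6 (155 mg at t=45 h): 155·exp(−0.06931·6) = 102.262 mg/L
C(51) = 12.829 + 25.300 + 6.092 + 61.576 + 31.820 + 102.262 = 239.879 mg/L

239.879 mg/L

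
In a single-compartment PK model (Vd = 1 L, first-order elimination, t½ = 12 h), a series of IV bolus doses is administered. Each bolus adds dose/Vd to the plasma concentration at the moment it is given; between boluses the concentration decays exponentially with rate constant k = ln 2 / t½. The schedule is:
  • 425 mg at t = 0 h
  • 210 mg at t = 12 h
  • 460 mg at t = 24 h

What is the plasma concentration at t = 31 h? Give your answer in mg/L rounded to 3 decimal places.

k = ln 2 / 12 = 0.05776 per h
Dose 1 (425 mg at t=0 h): 425·exp(−0.05776·31) = 70.913 mg/L
Dose 2 (210 mg at t=12 h): 210·exp(−0.05776·19) = 70.079 mg/L
Dose 3 (460 mg at t=24 h): 460·exp(−0.05776·7) = 307.013 mg/L
C(31) = 70.913 + 70.079 + 307.013 = 448.006 mg/L

448.006 mg/L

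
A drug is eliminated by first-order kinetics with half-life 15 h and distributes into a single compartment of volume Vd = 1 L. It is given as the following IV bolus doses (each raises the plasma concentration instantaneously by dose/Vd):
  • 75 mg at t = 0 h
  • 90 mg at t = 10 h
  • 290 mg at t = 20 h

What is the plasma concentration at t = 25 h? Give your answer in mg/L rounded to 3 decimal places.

298.797 mg/L

k = ln 2 / 15 = 0.04621 per h
Dose 1 (75 mg at t=0 h): 75·exp(−0.04621·25) = 23.624 mg/L
Dose 2 (90 mg at t=10 h): 90·exp(−0.04621·15) = 45.000 mg/L
Dose 3 (290 mg at t=20 h): 290·exp(−0.04621·5) = 230.173 mg/L
C(25) = 23.624 + 45.000 + 230.173 = 298.797 mg/L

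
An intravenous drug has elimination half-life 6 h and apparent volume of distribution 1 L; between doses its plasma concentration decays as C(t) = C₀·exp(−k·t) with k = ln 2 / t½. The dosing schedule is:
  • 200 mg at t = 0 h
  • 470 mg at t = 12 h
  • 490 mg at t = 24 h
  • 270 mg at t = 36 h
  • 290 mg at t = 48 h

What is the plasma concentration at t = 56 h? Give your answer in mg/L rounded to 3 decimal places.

k = ln 2 / 6 = 0.11552 per h
Dose 1 (200 mg at t=0 h): 200·exp(−0.11552·56) = 0.310 mg/L
Dose 2 (470 mg at t=12 h): 470·exp(−0.11552·44) = 2.914 mg/L
Dose 3 (490 mg at t=24 h): 490·exp(−0.11552·32) = 12.154 mg/L
Dose 4 (270 mg at t=36 h): 270·exp(−0.11552·20) = 26.787 mg/L
Dose 5 (290 mg at t=48 h): 290·exp(−0.11552·8) = 115.087 mg/L
C(56) = 0.310 + 2.914 + 12.154 + 26.787 + 115.087 = 157.252 mg/L

157.252 mg/L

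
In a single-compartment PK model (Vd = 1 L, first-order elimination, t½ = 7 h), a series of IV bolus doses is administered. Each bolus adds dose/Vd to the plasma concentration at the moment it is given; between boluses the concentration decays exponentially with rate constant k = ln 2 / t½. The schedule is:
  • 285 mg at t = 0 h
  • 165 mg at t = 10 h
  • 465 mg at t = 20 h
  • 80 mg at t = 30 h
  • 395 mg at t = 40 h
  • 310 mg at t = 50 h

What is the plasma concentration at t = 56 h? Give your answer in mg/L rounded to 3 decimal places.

k = ln 2 / 7 = 0.09902 per h
Dose 1 (285 mg at t=0 h): 285·exp(−0.09902·56) = 1.113 mg/L
Dose 2 (165 mg at t=10 h): 165·exp(−0.09902·46) = 1.735 mg/L
Dose 3 (465 mg at t=20 h): 465·exp(−0.09902·36) = 13.161 mg/L
Dose 4 (80 mg at t=30 h): 80·exp(−0.09902·26) = 6.095 mg/L
Dose 5 (395 mg at t=40 h): 395·exp(−0.09902·16) = 81.008 mg/L
Dose 6 (310 mg at t=50 h): 310·exp(−0.09902·6) = 171.134 mg/L
C(56) = 1.113 + 1.735 + 13.161 + 6.095 + 81.008 + 171.134 = 274.247 mg/L

274.247 mg/L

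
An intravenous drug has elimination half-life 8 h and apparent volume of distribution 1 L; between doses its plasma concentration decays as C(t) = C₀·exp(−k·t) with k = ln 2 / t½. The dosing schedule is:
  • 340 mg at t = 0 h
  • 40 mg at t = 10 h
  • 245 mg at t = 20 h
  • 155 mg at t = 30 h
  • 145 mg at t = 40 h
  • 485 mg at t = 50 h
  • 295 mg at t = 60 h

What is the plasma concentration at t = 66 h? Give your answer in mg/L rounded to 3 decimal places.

k = ln 2 / 8 = 0.08664 per h
Dose 1 (340 mg at t=0 h): 340·exp(−0.08664·66) = 1.117 mg/L
Dose 2 (40 mg at t=10 h): 40·exp(−0.08664·56) = 0.313 mg/L
Dose 3 (245 mg at t=20 h): 245·exp(−0.08664·46) = 4.552 mg/L
Dose 4 (155 mg at t=30 h): 155·exp(−0.08664·36) = 6.850 mg/L
Dose 5 (145 mg at t=40 h): 145·exp(−0.08664·26) = 15.241 mg/L
Dose 6 (485 mg at t=50 h): 485·exp(−0.08664·16) = 121.250 mg/L
Dose 7 (295 mg at t=60 h): 295·exp(−0.08664·6) = 175.408 mg/L
C(66) = 1.117 + 0.313 + 4.552 + 6.850 + 15.241 + 121.250 + 175.408 = 324.731 mg/L

324.731 mg/L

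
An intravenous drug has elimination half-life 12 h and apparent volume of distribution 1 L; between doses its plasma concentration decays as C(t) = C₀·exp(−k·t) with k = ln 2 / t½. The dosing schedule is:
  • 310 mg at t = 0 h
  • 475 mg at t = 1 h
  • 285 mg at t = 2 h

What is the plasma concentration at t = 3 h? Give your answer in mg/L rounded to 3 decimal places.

952.859 mg/L

k = ln 2 / 12 = 0.05776 per h
Dose 1 (310 mg at t=0 h): 310·exp(−0.05776·3) = 260.678 mg/L
Dose 2 (475 mg at t=1 h): 475·exp(−0.05776·2) = 423.177 mg/L
Dose 3 (285 mg at t=2 h): 285·exp(−0.05776·1) = 269.004 mg/L
C(3) = 260.678 + 423.177 + 269.004 = 952.859 mg/L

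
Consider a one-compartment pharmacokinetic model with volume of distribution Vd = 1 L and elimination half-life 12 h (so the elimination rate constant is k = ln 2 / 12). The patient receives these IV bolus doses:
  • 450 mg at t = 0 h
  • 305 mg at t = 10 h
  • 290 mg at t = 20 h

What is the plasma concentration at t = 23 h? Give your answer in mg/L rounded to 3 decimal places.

506.990 mg/L

k = ln 2 / 12 = 0.05776 per h
Dose 1 (450 mg at t=0 h): 450·exp(−0.05776·23) = 119.190 mg/L
Dose 2 (305 mg at t=10 h): 305·exp(−0.05776·13) = 143.941 mg/L
Dose 3 (290 mg at t=20 h): 290·exp(−0.05776·3) = 243.860 mg/L
C(23) = 119.190 + 143.941 + 243.860 = 506.990 mg/L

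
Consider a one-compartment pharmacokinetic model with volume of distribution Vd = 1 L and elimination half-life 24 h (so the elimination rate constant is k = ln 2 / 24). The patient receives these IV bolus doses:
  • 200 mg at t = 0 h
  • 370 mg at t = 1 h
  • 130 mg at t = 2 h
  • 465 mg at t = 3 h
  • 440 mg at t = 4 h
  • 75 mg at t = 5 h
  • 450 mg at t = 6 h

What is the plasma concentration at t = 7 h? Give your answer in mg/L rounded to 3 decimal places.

1912.773 mg/L

k = ln 2 / 24 = 0.02888 per h
Dose 1 (200 mg at t=0 h): 200·exp(−0.02888·7) = 163.392 mg/L
Dose 2 (370 mg at t=1 h): 370·exp(−0.02888·6) = 311.132 mg/L
Dose 3 (130 mg at t=2 h): 130·exp(−0.02888·5) = 112.520 mg/L
Dose 4 (465 mg at t=3 h): 465·exp(−0.02888·4) = 414.268 mg/L
Dose 5 (440 mg at t=4 h): 440·exp(−0.02888·3) = 403.482 mg/L
Dose 6 (75 mg at t=5 h): 75·exp(−0.02888·2) = 70.791 mg/L
Dose 7 (450 mg at t=6 h): 450·exp(−0.02888·1) = 437.189 mg/L
C(7) = 163.392 + 311.132 + 112.520 + 414.268 + 403.482 + 70.791 + 437.189 = 1912.773 mg/L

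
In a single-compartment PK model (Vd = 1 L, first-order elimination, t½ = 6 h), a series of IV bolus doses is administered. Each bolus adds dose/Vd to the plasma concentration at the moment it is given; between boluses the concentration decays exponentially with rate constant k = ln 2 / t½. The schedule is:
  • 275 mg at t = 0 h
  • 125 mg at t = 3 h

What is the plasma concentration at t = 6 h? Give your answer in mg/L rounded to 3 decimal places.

225.888 mg/L

k = ln 2 / 6 = 0.11552 per h
Dose 1 (275 mg at t=0 h): 275·exp(−0.11552·6) = 137.500 mg/L
Dose 2 (125 mg at t=3 h): 125·exp(−0.11552·3) = 88.388 mg/L
C(6) = 137.500 + 88.388 = 225.888 mg/L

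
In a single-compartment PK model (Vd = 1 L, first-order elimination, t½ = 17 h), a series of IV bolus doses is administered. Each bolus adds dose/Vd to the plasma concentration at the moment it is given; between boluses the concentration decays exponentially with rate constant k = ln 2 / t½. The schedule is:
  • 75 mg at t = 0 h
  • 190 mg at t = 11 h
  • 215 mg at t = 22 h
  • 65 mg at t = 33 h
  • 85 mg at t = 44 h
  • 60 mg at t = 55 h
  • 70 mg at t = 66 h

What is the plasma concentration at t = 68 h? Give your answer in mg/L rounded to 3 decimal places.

203.617 mg/L

k = ln 2 / 17 = 0.04077 per h
Dose 1 (75 mg at t=0 h): 75·exp(−0.04077·68) = 4.688 mg/L
Dose 2 (190 mg at t=11 h): 190·exp(−0.04077·57) = 18.596 mg/L
Dose 3 (215 mg at t=22 h): 215·exp(−0.04077·46) = 32.952 mg/L
Dose 4 (65 mg at t=33 h): 65·exp(−0.04077·35) = 15.601 mg/L
Dose 5 (85 mg at t=44 h): 85·exp(−0.04077·24) = 31.947 mg/L
Dose 6 (60 mg at t=55 h): 60·exp(−0.04077·13) = 35.314 mg/L
Dose 7 (70 mg at t=66 h): 70·exp(−0.04077·2) = 64.518 mg/L
C(68) = 4.688 + 18.596 + 32.952 + 15.601 + 31.947 + 35.314 + 64.518 = 203.617 mg/L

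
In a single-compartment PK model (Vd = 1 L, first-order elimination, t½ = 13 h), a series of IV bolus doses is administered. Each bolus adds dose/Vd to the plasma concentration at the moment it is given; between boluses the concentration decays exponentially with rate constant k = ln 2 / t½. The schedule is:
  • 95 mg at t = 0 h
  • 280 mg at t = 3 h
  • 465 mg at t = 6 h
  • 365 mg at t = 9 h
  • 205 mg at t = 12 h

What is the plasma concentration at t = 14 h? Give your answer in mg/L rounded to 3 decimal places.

968.168 mg/L

k = ln 2 / 13 = 0.05332 per h
Dose 1 (95 mg at t=0 h): 95·exp(−0.05332·14) = 45.034 mg/L
Dose 2 (280 mg at t=3 h): 280·exp(−0.05332·11) = 155.754 mg/L
Dose 3 (465 mg at t=6 h): 465·exp(−0.05332·8) = 303.531 mg/L
Dose 4 (365 mg at t=9 h): 365·exp(−0.05332·5) = 279.584 mg/L
Dose 5 (205 mg at t=12 h): 205·exp(−0.05332·2) = 184.264 mg/L
C(14) = 45.034 + 155.754 + 303.531 + 279.584 + 184.264 = 968.168 mg/L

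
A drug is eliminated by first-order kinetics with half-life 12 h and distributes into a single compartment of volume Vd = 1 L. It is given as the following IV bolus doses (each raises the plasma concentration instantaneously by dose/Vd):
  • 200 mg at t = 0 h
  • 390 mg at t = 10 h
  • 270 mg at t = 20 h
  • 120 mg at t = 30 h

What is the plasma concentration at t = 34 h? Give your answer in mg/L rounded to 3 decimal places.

k = ln 2 / 12 = 0.05776 per h
Dose 1 (200 mg at t=0 h): 200·exp(−0.05776·34) = 28.062 mg/L
Dose 2 (390 mg at t=10 h): 390·exp(−0.05776·24) = 97.500 mg/L
Dose 3 (270 mg at t=20 h): 270·exp(−0.05776·14) = 120.271 mg/L
Dose 4 (120 mg at t=30 h): 120·exp(−0.05776·4) = 95.244 mg/L
C(34) = 28.062 + 97.500 + 120.271 + 95.244 = 341.077 mg/L

341.077 mg/L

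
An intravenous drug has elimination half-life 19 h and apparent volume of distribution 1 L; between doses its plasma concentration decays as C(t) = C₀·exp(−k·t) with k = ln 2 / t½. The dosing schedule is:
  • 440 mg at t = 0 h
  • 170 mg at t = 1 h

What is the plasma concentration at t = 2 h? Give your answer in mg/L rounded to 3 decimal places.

k = ln 2 / 19 = 0.03648 per h
Dose 1 (440 mg at t=0 h): 440·exp(−0.03648·2) = 409.040 mg/L
Dose 2 (170 mg at t=1 h): 170·exp(−0.03648·1) = 163.910 mg/L
C(2) = 409.040 + 163.910 = 572.949 mg/L

572.949 mg/L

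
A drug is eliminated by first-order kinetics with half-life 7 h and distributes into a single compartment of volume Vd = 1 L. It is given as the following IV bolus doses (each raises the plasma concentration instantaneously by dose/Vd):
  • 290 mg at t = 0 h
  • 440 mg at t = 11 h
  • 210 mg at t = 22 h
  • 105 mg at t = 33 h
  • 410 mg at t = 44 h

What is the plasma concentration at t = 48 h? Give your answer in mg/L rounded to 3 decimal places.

k = ln 2 / 7 = 0.09902 per h
Dose 1 (290 mg at t=0 h): 290·exp(−0.09902·48) = 2.501 mg/L
Dose 2 (440 mg at t=11 h): 440·exp(−0.09902·37) = 11.280 mg/L
Dose 3 (210 mg at t=22 h): 210·exp(−0.09902·26) = 16.000 mg/L
Dose 4 (105 mg at t=33 h): 105·exp(−0.09902·15) = 23.775 mg/L
Dose 5 (410 mg at t=44 h): 410·exp(−0.09902·4) = 275.910 mg/L
C(48) = 2.501 + 11.280 + 16.000 + 23.775 + 275.910 = 329.465 mg/L

329.465 mg/L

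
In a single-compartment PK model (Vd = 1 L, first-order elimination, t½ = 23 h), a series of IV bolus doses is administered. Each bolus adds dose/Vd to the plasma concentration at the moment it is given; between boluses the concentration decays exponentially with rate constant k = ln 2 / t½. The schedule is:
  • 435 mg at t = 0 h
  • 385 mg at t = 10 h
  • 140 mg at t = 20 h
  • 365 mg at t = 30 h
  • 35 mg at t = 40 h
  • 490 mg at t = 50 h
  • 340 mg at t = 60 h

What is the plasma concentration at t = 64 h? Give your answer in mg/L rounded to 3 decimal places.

k = ln 2 / 23 = 0.03014 per h
Dose 1 (435 mg at t=0 h): 435·exp(−0.03014·64) = 63.218 mg/L
Dose 2 (385 mg at t=10 h): 385·exp(−0.03014·54) = 75.630 mg/L
Dose 3 (140 mg at t=20 h): 140·exp(−0.03014·44) = 37.174 mg/L
Dose 4 (365 mg at t=30 h): 365·exp(−0.03014·34) = 131.006 mg/L
Dose 5 (35 mg at t=40 h): 35·exp(−0.03014·24) = 16.980 mg/L
Dose 6 (490 mg at t=50 h): 490·exp(−0.03014·14) = 321.337 mg/L
Dose 7 (340 mg at t=60 h): 340·exp(−0.03014·4) = 301.388 mg/L
C(64) = 63.218 + 75.630 + 37.174 + 131.006 + 16.980 + 321.337 + 301.388 = 946.734 mg/L

946.734 mg/L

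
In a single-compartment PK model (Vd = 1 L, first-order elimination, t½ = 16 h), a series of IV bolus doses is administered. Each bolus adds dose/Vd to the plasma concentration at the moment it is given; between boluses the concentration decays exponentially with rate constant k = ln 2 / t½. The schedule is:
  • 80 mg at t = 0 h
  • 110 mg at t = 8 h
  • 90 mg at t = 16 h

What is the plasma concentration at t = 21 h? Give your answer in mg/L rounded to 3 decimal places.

167.315 mg/L

k = ln 2 / 16 = 0.04332 per h
Dose 1 (80 mg at t=0 h): 80·exp(−0.04332·21) = 32.210 mg/L
Dose 2 (110 mg at t=8 h): 110·exp(−0.04332·13) = 62.633 mg/L
Dose 3 (90 mg at t=16 h): 90·exp(−0.04332·5) = 72.472 mg/L
C(21) = 32.210 + 62.633 + 72.472 = 167.315 mg/L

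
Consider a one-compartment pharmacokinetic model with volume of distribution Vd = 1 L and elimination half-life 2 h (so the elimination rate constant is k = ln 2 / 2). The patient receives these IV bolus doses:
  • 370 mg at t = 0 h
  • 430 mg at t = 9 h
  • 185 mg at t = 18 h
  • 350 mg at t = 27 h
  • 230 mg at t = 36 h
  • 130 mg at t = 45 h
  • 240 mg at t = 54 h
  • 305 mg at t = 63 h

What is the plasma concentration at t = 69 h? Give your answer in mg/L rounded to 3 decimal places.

k = ln 2 / 2 = 0.34657 per h
Dose 1 (370 mg at t=0 h): 370·exp(−0.34657·69) = 0.000 mg/L
Dose 2 (430 mg at t=9 h): 430·exp(−0.34657·60) = 0.000 mg/L
Dose 3 (185 mg at t=18 h): 185·exp(−0.34657·51) = 0.000 mg/L
Dose 4 (350 mg at t=27 h): 350·exp(−0.34657·42) = 0.000 mg/L
Dose 5 (230 mg at t=36 h): 230·exp(−0.34657·33) = 0.002 mg/L
Dose 6 (130 mg at t=45 h): 130·exp(−0.34657·24) = 0.032 mg/L
Dose 7 (240 mg at t=54 h): 240·exp(−0.34657·15) = 1.326 mg/L
Dose 8 (305 mg at t=63 h): 305·exp(−0.34657·6) = 38.125 mg/L
C(69) = 0.000 + 0.000 + 0.000 + 0.000 + 0.002 + 0.032 + 1.326 + 38.125 = 39.485 mg/L

39.485 mg/L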